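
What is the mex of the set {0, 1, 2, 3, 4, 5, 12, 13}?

6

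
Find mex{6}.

0

0 is not in the set, so the mex is 0.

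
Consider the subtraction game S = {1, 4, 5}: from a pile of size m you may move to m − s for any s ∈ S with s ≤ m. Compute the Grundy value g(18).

Build the Grundy sequence with g(k) = mex{g(k−s) : s ∈ {1, 4, 5}, s ≤ k}:
k:     0  1  2  3  4  5  6  7  8  9 10 11 12 13 14 15 16 17 18
g(k):  0  1  0  1  2  3  2  3  0  1  0  1  2  3  2  3  0  1  0
So g(18) = 0.

0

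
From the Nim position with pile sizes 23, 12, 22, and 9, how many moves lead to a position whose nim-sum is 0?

3

In binary:
  10111  (23)
  01100  (12)
  10110  (22)
  01001  (9)
  -----
  00100  (4)
The overall nim-sum is X = 4. A pile of size p has a winning move iff p XOR X < p (reduce it to p XOR X).
  23: 23 XOR 4 = 19 < 23 — winning move (to 19).
  12: 12 XOR 4 = 8 < 12 — winning move (to 8).
  22: 22 XOR 4 = 18 < 22 — winning move (to 18).
  9: 9 XOR 4 = 13 ≥ 9 — no move.
That gives 3 winning moves.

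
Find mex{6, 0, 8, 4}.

0 is in the set but 1 is not, so the mex is 1.

1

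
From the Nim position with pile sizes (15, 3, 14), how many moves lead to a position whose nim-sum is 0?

3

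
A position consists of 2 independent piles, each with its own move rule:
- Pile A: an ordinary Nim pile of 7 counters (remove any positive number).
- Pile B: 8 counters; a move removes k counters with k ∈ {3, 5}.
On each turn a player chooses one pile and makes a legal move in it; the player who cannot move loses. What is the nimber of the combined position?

Pile A is a plain Nim pile of size 7, so its Grundy value is 7.
Grundy values for pile B (subtraction set {3, 5}):
g(0) = mex{} = 0
g(1) = mex{} = 0
g(2) = mex{} = 0
g(3) = mex{0} = 1
g(4) = mex{0} = 1
g(5) = mex{0} = 1
g(6) = mex{0,1} = 2
g(7) = mex{0,1} = 2
g(8) = mex{1} = 0
So g(8) = 0.
By the Sprague-Grundy theorem, the Grundy value of a sum of independent games is the XOR of the component values.
Combined value = 7 ⊕ 0 = 7.

7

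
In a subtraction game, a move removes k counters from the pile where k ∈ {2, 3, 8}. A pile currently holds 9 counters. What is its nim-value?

Grundy values for subtraction set {2, 3, 8}:
g(0) = mex{} = 0
g(1) = mex{} = 0
g(2) = mex{0} = 1
g(3) = mex{0} = 1
g(4) = mex{0,1} = 2
g(5) = mex{1} = 0
g(6) = mex{1,2} = 0
g(7) = mex{0,2} = 1
g(8) = mex{0} = 1
g(9) = mex{0,1} = 2
So g(9) = 2.

2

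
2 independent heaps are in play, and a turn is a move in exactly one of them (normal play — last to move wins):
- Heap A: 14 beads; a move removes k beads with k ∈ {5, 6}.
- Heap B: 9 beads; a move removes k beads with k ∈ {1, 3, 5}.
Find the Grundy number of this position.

1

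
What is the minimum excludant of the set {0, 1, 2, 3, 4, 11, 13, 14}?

The values 0, 1, 2, 3, 4 are all present; 5 is the first non-negative integer missing from the set.

5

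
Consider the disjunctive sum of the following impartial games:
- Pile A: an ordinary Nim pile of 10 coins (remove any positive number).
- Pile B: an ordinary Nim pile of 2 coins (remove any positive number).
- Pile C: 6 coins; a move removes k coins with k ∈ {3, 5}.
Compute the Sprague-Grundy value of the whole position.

Pile A is a plain Nim pile of size 10, so its Grundy value is 10.
Pile B is a plain Nim pile of size 2, so its Grundy value is 2.
Build the Grundy sequence for pile C with g(k) = mex{g(k−s) : s ∈ {3, 5}, s ≤ k}:
g(0) = mex{} = 0
g(1) = mex{} = 0
g(2) = mex{} = 0
g(3) = mex{0} = 1
g(4) = mex{0} = 1
g(5) = mex{0} = 1
g(6) = mex{0,1} = 2
So g(6) = 2.
The value of a disjunctive sum is the nim-sum of the parts.
Combined value = 10 XOR 2 XOR 2 = 10.

10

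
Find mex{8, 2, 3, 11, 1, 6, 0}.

The values 0, 1, 2, 3 are all present; 4 is the first non-negative integer missing from the set.

4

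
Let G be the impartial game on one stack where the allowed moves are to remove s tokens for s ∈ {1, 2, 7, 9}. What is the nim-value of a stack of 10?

Compute g(0), g(1), … for moves {1, 2, 7, 9}:
k:     0  1  2  3  4  5  6  7  8  9 10
g(k):  0  1  2  0  1  2  0  1  2  3  4
So g(10) = 4.

4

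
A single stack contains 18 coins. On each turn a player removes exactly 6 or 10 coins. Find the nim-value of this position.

0

Compute g(0), g(1), … for moves {6, 10}:
k:     0  1  2  3  4  5  6  7  8  9 10 11 12 13 14 15 16 17 18
g(k):  0  0  0  0  0  0  1  1  1  1  1  1  2  2  2  2  0  0  0
So g(18) = 0.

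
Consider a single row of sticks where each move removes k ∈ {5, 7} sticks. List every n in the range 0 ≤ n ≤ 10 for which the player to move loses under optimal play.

Compute g(0), g(1), … for moves {5, 7}:
k:     0  1  2  3  4  5  6  7  8  9 10
g(k):  0  0  0  0  0  1  1  1  1  1  2
The P-positions (g = 0) in 0..10 are 0, 1, 2, 3, 4.

0, 1, 2, 3, 4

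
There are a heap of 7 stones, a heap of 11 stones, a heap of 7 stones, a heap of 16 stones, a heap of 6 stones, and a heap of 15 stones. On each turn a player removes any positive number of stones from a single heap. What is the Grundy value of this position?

Compute the nim-sum pairwise:
7 ⊕ 11 = 12
12 ⊕ 7 = 11
11 ⊕ 16 = 27
27 ⊕ 6 = 29
29 ⊕ 15 = 18

18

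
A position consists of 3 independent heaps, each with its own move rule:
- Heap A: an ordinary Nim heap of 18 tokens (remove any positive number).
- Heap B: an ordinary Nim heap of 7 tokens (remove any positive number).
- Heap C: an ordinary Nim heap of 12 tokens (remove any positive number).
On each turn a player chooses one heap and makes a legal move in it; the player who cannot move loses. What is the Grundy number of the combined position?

Heap A is a plain Nim heap of size 18, so its Grundy value is 18.
Heap B is a plain Nim heap of size 7, so its Grundy value is 7.
Heap C is a plain Nim heap of size 12, so its Grundy value is 12.
The value of a disjunctive sum is the nim-sum of the parts.
Combined value = 18 XOR 7 XOR 12 = 25.

25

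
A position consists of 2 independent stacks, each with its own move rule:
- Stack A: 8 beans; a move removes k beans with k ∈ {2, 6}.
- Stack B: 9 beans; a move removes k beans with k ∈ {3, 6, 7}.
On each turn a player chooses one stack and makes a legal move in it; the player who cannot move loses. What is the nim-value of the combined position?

3

Grundy values for stack A (subtraction set {2, 6}):
k:     0  1  2  3  4  5  6  7  8
g(k):  0  0  1  1  0  0  1  1  0
So g(8) = 0.
For stack B, compute g(0), g(1), … with moves {3, 6, 7}:
g(0) = mex{} = 0
g(1) = mex{} = 0
g(2) = mex{} = 0
g(3) = mex{0} = 1
g(4) = mex{0} = 1
g(5) = mex{0} = 1
g(6) = mex{0,1} = 2
g(7) = mex{0,1} = 2
g(8) = mex{0,1} = 2
g(9) = mex{0,1,2} = 3
So g(9) = 3.
By the Sprague-Grundy theorem, the Grundy value of a sum of independent games is the XOR of the component values.
Combined value = 0 XOR 3 = 3.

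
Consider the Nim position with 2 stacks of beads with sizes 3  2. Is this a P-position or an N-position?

N-position

Nim-sum: 3 ⊕ 2 = 1.
The nim-sum is 1 ≠ 0, so this is an N-position: the player to move can win.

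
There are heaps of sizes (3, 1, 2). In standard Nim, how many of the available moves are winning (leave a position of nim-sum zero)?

Nim-sum: 3 ⊕ 1 ⊕ 2 = 0.
The nim-sum is already 0, so every move leaves a nonzero nim-sum — there are no winning moves.

0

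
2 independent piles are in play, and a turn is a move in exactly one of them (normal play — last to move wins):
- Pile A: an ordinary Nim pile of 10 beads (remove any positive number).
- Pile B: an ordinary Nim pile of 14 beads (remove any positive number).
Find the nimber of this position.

4

Pile A is a plain Nim pile of size 10, so its Grundy value is 10.
Pile B is a plain Nim pile of size 14, so its Grundy value is 14.
By the Sprague-Grundy theorem, the Grundy value of a sum of independent games is the XOR of the component values.
Combined value = 10 ⊕ 14 = 4.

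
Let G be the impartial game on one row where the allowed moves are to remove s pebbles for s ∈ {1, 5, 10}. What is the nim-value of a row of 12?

2

Build the Grundy sequence with g(k) = mex{g(k−s) : s ∈ {1, 5, 10}, s ≤ k}:
k:     0  1  2  3  4  5  6  7  8  9 10 11 12
g(k):  0  1  0  1  0  1  0  1  0  1  2  3  2
So g(12) = 2.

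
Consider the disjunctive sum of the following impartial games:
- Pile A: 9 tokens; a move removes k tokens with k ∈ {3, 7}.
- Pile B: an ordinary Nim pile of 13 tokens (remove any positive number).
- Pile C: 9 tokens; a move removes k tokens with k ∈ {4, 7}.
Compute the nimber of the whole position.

14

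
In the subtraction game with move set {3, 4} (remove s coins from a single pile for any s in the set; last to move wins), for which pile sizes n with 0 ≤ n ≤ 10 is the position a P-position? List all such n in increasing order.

0, 1, 2, 7, 8, 9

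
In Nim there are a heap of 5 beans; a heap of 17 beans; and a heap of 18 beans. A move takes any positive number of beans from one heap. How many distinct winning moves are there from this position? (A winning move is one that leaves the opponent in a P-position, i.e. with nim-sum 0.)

Nim-sum: 5 ⊕ 17 ⊕ 18 = 6.
The overall nim-sum is X = 6. A heap of size p has a winning move iff p XOR X < p (reduce it to p XOR X).
  5: 5 XOR 6 = 3 < 5 — winning move (to 3).
  17: 17 XOR 6 = 23 ≥ 17 — no move.
  18: 18 XOR 6 = 20 ≥ 18 — no move.
That gives 1 winning move.

1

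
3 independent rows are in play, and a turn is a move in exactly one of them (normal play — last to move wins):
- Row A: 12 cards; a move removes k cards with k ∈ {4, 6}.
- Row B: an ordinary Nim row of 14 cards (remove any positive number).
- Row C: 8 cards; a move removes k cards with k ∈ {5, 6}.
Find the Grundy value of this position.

15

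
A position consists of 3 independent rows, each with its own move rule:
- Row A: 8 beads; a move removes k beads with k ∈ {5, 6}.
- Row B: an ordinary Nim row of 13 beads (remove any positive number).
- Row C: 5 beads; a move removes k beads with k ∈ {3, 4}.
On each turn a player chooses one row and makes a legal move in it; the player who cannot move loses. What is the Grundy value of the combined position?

13

Grundy values for row A (subtraction set {5, 6}):
g(0) = mex{} = 0
g(1) = mex{} = 0
g(2) = mex{} = 0
g(3) = mex{} = 0
g(4) = mex{} = 0
g(5) = mex{0} = 1
g(6) = mex{0} = 1
g(7) = mex{0} = 1
g(8) = mex{0} = 1
So g(8) = 1.
Row B is a plain Nim row of size 13, so its Grundy value is 13.
Build the Grundy sequence for row C with g(k) = mex{g(k−s) : s ∈ {3, 4}, s ≤ k}:
g(0) = mex{} = 0
g(1) = mex{} = 0
g(2) = mex{} = 0
g(3) = mex{0} = 1
g(4) = mex{0} = 1
g(5) = mex{0} = 1
So g(5) = 1.
By the Sprague-Grundy theorem, the Grundy value of a sum of independent games is the XOR of the component values.
Combined value = 1 XOR 13 XOR 1 = 13.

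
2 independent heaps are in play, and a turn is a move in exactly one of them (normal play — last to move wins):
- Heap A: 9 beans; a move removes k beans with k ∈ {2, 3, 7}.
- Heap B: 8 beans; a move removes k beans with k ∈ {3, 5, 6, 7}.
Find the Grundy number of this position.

0

Build the Grundy sequence for heap A with g(k) = mex{g(k−s) : s ∈ {2, 3, 7}, s ≤ k}:
g(0) = mex{} = 0
g(1) = mex{} = 0
g(2) = mex{0} = 1
g(3) = mex{0} = 1
g(4) = mex{0,1} = 2
g(5) = mex{1} = 0
g(6) = mex{1,2} = 0
g(7) = mex{0,2} = 1
g(8) = mex{0} = 1
g(9) = mex{0,1} = 2
So g(9) = 2.
Grundy values for heap B (subtraction set {3, 5, 6, 7}):
k:     0  1  2  3  4  5  6  7  8
g(k):  0  0  0  1  1  1  2  2  2
So g(8) = 2.
The value of a disjunctive sum is the nim-sum of the parts.
Combined value = 2 XOR 2 = 0.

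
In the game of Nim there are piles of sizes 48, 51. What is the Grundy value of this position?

3

In binary:
  110000  (48)
  110011  (51)
  ------
  000011  (3)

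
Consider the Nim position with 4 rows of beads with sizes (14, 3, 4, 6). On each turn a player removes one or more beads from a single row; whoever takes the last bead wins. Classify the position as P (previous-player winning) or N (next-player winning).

Compute the nim-sum pairwise:
14 ^ 3 = 13
13 ^ 4 = 9
9 ^ 6 = 15
The nim-sum is 15 ≠ 0, so this is an N-position: the player to move can win.

N-position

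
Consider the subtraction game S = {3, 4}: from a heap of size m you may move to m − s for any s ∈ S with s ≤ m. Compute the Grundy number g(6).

2

Compute g(0), g(1), … for moves {3, 4}:
g(0) = mex{} = 0
g(1) = mex{} = 0
g(2) = mex{} = 0
g(3) = mex{0} = 1
g(4) = mex{0} = 1
g(5) = mex{0} = 1
g(6) = mex{0,1} = 2
So g(6) = 2.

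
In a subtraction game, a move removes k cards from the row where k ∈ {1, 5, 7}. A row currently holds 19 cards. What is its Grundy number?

1

Grundy values for subtraction set {1, 5, 7}:
k:     0  1  2  3  4  5  6  7  8  9 10 11 12 13 14 15 16 17 18 19
g(k):  0  1  0  1  0  1  0  1  0  1  0  1  0  1  0  1  0  1  0  1
So g(19) = 1.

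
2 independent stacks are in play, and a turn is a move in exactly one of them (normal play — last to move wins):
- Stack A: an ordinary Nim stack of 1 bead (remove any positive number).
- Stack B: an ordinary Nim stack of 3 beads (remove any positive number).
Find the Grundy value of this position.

2

Stack A is a plain Nim stack of size 1, so its Grundy value is 1.
Stack B is a plain Nim stack of size 3, so its Grundy value is 3.
The value of a disjunctive sum is the nim-sum of the parts.
Combined value = 1 ⊕ 3 = 2.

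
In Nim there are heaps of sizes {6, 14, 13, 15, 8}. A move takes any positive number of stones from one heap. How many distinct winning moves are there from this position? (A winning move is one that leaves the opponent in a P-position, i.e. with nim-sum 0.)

3

In binary:
  0110  (6)
  1110  (14)
  1101  (13)
  1111  (15)
  1000  (8)
  ----
  0010  (2)
The overall nim-sum is X = 2. A heap of size p has a winning move iff p XOR X < p (reduce it to p XOR X).
  6: 6 XOR 2 = 4 < 6 — winning move (to 4).
  14: 14 XOR 2 = 12 < 14 — winning move (to 12).
  13: 13 XOR 2 = 15 ≥ 13 — no move.
  15: 15 XOR 2 = 13 < 15 — winning move (to 13).
  8: 8 XOR 2 = 10 ≥ 8 — no move.
That gives 3 winning moves.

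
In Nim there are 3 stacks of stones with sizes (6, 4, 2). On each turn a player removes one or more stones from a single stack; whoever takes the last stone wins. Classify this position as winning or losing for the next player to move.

Losing position

Compute the nim-sum pairwise:
6 ⊕ 4 = 2
2 ⊕ 2 = 0
The nim-sum is 0, so this is a P-position: the player to move is in a losing position under optimal play.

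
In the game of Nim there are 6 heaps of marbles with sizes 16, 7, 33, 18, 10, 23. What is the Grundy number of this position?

Compute the nim-sum pairwise:
16 ^ 7 = 23
23 ^ 33 = 54
54 ^ 18 = 36
36 ^ 10 = 46
46 ^ 23 = 57

57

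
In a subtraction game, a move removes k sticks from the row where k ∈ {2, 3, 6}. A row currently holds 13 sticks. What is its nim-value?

Build the Grundy sequence with g(k) = mex{g(k−s) : s ∈ {2, 3, 6}, s ≤ k}:
g(0) = mex{} = 0
g(1) = mex{} = 0
g(2) = mex{0} = 1
g(3) = mex{0} = 1
g(4) = mex{0,1} = 2
g(5) = mex{1} = 0
g(6) = mex{0,1,2} = 3
g(7) = mex{0,2} = 1
g(8) = mex{0,1,3} = 2
g(9) = mex{1,3} = 0
g(10) = mex{1,2} = 0
g(11) = mex{0,2} = 1
g(12) = mex{0,3} = 1
g(13) = mex{0,1} = 2
So g(13) = 2.

2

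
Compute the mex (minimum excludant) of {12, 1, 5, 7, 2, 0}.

The values 0, 1, 2 are all present; 3 is the first non-negative integer missing from the set.

3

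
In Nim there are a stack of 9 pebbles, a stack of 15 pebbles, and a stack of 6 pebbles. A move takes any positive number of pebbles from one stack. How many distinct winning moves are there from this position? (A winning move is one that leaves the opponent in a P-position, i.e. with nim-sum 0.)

Write each in binary and XOR column by column:
  1001  (9)
  1111  (15)
  0110  (6)
  ----
  0000  (0)
The nim-sum is already 0, so every move leaves a nonzero nim-sum — there are no winning moves.

0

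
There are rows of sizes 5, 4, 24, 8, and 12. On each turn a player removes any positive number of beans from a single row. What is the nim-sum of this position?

In binary:
  00101  (5)
  00100  (4)
  11000  (24)
  01000  (8)
  01100  (12)
  -----
  11101  (29)

29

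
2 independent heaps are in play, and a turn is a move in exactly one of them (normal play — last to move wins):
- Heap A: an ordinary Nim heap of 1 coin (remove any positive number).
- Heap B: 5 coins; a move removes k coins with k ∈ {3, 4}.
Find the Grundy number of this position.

0

Heap A is a plain Nim heap of size 1, so its Grundy value is 1.
For heap B, compute g(0), g(1), … with moves {3, 4}:
g(0) = mex{} = 0
g(1) = mex{} = 0
g(2) = mex{} = 0
g(3) = mex{0} = 1
g(4) = mex{0} = 1
g(5) = mex{0} = 1
So g(5) = 1.
The value of a disjunctive sum is the nim-sum of the parts.
Combined value = 1 ⊕ 1 = 0.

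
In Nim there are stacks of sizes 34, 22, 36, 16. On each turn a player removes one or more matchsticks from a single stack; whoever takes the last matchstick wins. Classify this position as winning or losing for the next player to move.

Compute the nim-sum pairwise:
34 ^ 22 = 52
52 ^ 36 = 16
16 ^ 16 = 0
The nim-sum is 0, so this is a P-position: the player to move is in a losing position under optimal play.

Losing position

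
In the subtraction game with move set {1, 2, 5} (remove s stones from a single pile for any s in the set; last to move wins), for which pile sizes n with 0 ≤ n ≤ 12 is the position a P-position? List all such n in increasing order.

0, 3, 6, 9, 12

Build the Grundy sequence with g(k) = mex{g(k−s) : s ∈ {1, 2, 5}, s ≤ k}:
k:     0  1  2  3  4  5  6  7  8  9 10 11 12
g(k):  0  1  2  0  1  2  0  1  2  0  1  2  0
The P-positions (g = 0) in 0..12 are 0, 3, 6, 9, 12.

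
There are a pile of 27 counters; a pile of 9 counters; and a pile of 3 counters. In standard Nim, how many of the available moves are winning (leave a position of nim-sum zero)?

1

Compute the nim-sum pairwise:
27 ^ 9 = 18
18 ^ 3 = 17
The overall nim-sum is X = 17. A pile of size p has a winning move iff p XOR X < p (reduce it to p XOR X).
  27: 27 XOR 17 = 10 < 27 — winning move (to 10).
  9: 9 XOR 17 = 24 ≥ 9 — no move.
  3: 3 XOR 17 = 18 ≥ 3 — no move.
That gives 1 winning move.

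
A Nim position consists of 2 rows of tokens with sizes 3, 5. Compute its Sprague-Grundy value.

Compute the nim-sum pairwise:
3 ⊕ 5 = 6

6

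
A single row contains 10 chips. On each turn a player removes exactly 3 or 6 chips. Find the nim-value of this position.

0

Compute g(0), g(1), … for moves {3, 6}:
g(0) = mex{} = 0
g(1) = mex{} = 0
g(2) = mex{} = 0
g(3) = mex{0} = 1
g(4) = mex{0} = 1
g(5) = mex{0} = 1
g(6) = mex{0,1} = 2
g(7) = mex{0,1} = 2
g(8) = mex{0,1} = 2
g(9) = mex{1,2} = 0
g(10) = mex{1,2} = 0
So g(10) = 0.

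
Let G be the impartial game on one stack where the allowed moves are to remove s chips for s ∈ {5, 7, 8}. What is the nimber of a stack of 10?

2

Grundy values for subtraction set {5, 7, 8}:
g(0) = mex{} = 0
g(1) = mex{} = 0
g(2) = mex{} = 0
g(3) = mex{} = 0
g(4) = mex{} = 0
g(5) = mex{0} = 1
g(6) = mex{0} = 1
g(7) = mex{0} = 1
g(8) = mex{0} = 1
g(9) = mex{0} = 1
g(10) = mex{0,1} = 2
So g(10) = 2.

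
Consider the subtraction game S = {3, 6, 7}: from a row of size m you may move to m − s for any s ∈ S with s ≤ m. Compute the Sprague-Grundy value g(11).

0

Grundy values for subtraction set {3, 6, 7}:
g(0) = mex{} = 0
g(1) = mex{} = 0
g(2) = mex{} = 0
g(3) = mex{0} = 1
g(4) = mex{0} = 1
g(5) = mex{0} = 1
g(6) = mex{0,1} = 2
g(7) = mex{0,1} = 2
g(8) = mex{0,1} = 2
g(9) = mex{0,1,2} = 3
g(10) = mex{1,2} = 0
g(11) = mex{1,2} = 0
So g(11) = 0.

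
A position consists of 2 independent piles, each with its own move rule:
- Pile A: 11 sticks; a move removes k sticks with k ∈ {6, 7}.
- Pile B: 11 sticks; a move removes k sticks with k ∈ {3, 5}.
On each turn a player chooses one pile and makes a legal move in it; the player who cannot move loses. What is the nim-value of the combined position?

0

Grundy values for pile A (subtraction set {6, 7}):
k:     0  1  2  3  4  5  6  7  8  9 10 11
g(k):  0  0  0  0  0  0  1  1  1  1  1  1
So g(11) = 1.
For pile B, compute g(0), g(1), … with moves {3, 5}:
k:     0  1  2  3  4  5  6  7  8  9 10 11
g(k):  0  0  0  1  1  1  2  2  0  0  0  1
So g(11) = 1.
The value of a disjunctive sum is the nim-sum of the parts.
Combined value = 1 XOR 1 = 0.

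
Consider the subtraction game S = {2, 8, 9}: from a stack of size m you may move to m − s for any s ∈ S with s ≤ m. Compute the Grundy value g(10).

3

Grundy values for subtraction set {2, 8, 9}:
k:     0  1  2  3  4  5  6  7  8  9 10
g(k):  0  0  1  1  0  0  1  1  2  2  3
So g(10) = 3.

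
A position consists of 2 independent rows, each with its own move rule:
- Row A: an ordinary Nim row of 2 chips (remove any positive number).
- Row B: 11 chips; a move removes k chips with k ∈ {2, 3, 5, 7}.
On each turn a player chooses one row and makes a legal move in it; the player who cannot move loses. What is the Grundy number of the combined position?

Row A is a plain Nim row of size 2, so its Grundy value is 2.
Grundy values for row B (subtraction set {2, 3, 5, 7}):
k:     0  1  2  3  4  5  6  7  8  9 10 11
g(k):  0  0  1  1  2  2  3  3  4  0  0  1
So g(11) = 1.
The value of a disjunctive sum is the nim-sum of the parts.
Combined value = 2 XOR 1 = 3.

3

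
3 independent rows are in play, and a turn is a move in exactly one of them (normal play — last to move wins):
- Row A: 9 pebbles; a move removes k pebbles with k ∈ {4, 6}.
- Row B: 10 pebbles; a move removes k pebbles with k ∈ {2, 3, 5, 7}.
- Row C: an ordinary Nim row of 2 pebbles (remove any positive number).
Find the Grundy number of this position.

Grundy values for row A (subtraction set {4, 6}):
g(0) = mex{} = 0
g(1) = mex{} = 0
g(2) = mex{} = 0
g(3) = mex{} = 0
g(4) = mex{0} = 1
g(5) = mex{0} = 1
g(6) = mex{0} = 1
g(7) = mex{0} = 1
g(8) = mex{0,1} = 2
g(9) = mex{0,1} = 2
So g(9) = 2.
Grundy values for row B (subtraction set {2, 3, 5, 7}):
g(0) = mex{} = 0
g(1) = mex{} = 0
g(2) = mex{0} = 1
g(3) = mex{0} = 1
g(4) = mex{0,1} = 2
g(5) = mex{0,1} = 2
g(6) = mex{0,1,2} = 3
g(7) = mex{0,1,2} = 3
g(8) = mex{0,1,2,3} = 4
g(9) = mex{1,2,3} = 0
g(10) = mex{1,2,3,4} = 0
So g(10) = 0.
Row C is a plain Nim row of size 2, so its Grundy value is 2.
The value of a disjunctive sum is the nim-sum of the parts.
Combined value = 2 XOR 0 XOR 2 = 0.

0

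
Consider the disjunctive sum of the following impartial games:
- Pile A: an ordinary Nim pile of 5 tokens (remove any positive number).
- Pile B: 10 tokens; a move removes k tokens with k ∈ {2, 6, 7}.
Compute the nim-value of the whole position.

6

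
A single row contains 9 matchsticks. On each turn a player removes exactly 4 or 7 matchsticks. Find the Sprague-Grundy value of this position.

Build the Grundy sequence with g(k) = mex{g(k−s) : s ∈ {4, 7}, s ≤ k}:
k:     0  1  2  3  4  5  6  7  8  9
g(k):  0  0  0  0  1  1  1  1  2  2
So g(9) = 2.

2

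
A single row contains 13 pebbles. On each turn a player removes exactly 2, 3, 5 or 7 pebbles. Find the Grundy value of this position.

2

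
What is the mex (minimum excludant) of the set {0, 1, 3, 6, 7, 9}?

The values 0, 1 are all present; 2 is the first non-negative integer missing from the set.

2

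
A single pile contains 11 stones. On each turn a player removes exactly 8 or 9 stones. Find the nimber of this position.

1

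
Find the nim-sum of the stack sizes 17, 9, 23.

15

Compute the nim-sum pairwise:
17 XOR 9 = 24
24 XOR 23 = 15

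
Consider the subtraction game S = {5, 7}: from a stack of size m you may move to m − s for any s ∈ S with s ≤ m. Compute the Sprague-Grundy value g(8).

Compute g(0), g(1), … for moves {5, 7}:
k:     0  1  2  3  4  5  6  7  8
g(k):  0  0  0  0  0  1  1  1  1
So g(8) = 1.

1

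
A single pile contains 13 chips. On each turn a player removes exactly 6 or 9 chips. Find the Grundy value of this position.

2

Compute g(0), g(1), … for moves {6, 9}:
g(0) = mex{} = 0
g(1) = mex{} = 0
g(2) = mex{} = 0
g(3) = mex{} = 0
g(4) = mex{} = 0
g(5) = mex{} = 0
g(6) = mex{0} = 1
g(7) = mex{0} = 1
g(8) = mex{0} = 1
g(9) = mex{0} = 1
g(10) = mex{0} = 1
g(11) = mex{0} = 1
g(12) = mex{0,1} = 2
g(13) = mex{0,1} = 2
So g(13) = 2.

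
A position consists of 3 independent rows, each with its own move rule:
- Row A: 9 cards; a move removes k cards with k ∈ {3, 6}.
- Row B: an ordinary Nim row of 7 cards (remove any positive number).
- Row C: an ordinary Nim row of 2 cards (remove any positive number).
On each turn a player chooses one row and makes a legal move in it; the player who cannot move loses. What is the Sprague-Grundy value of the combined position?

For row A, compute g(0), g(1), … with moves {3, 6}:
g(0) = mex{} = 0
g(1) = mex{} = 0
g(2) = mex{} = 0
g(3) = mex{0} = 1
g(4) = mex{0} = 1
g(5) = mex{0} = 1
g(6) = mex{0,1} = 2
g(7) = mex{0,1} = 2
g(8) = mex{0,1} = 2
g(9) = mex{1,2} = 0
So g(9) = 0.
Row B is a plain Nim row of size 7, so its Grundy value is 7.
Row C is a plain Nim row of size 2, so its Grundy value is 2.
By the Sprague-Grundy theorem, the Grundy value of a sum of independent games is the XOR of the component values.
Combined value = 0 ⊕ 7 ⊕ 2 = 5.

5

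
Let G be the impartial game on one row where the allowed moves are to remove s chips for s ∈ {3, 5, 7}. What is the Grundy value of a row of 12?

0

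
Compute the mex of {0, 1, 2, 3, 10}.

4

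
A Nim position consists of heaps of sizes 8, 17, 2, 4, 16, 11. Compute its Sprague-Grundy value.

Compute the nim-sum pairwise:
8 ^ 17 = 25
25 ^ 2 = 27
27 ^ 4 = 31
31 ^ 16 = 15
15 ^ 11 = 4

4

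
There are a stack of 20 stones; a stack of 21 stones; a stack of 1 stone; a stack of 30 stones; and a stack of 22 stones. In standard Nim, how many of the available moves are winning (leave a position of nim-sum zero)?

1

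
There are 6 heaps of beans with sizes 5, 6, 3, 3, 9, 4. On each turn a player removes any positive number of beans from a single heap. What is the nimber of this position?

Nim-sum: 5 ⊕ 6 ⊕ 3 ⊕ 3 ⊕ 9 ⊕ 4 = 14.

14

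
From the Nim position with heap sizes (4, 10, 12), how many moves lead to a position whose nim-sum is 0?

1

Nim-sum: 4 ^ 10 ^ 12 = 2.
The overall nim-sum is X = 2. A heap of size p has a winning move iff p XOR X < p (reduce it to p XOR X).
  4: 4 XOR 2 = 6 ≥ 4 — no move.
  10: 10 XOR 2 = 8 < 10 — winning move (to 8).
  12: 12 XOR 2 = 14 ≥ 12 — no move.
That gives 1 winning move.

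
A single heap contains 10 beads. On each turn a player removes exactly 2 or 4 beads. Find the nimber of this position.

2

Compute g(0), g(1), … for moves {2, 4}:
k:     0  1  2  3  4  5  6  7  8  9 10
g(k):  0  0  1  1  2  2  0  0  1  1  2
So g(10) = 2.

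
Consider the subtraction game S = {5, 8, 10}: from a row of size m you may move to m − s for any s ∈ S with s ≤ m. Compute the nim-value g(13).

Compute g(0), g(1), … for moves {5, 8, 10}:
g(0) = mex{} = 0
g(1) = mex{} = 0
g(2) = mex{} = 0
g(3) = mex{} = 0
g(4) = mex{} = 0
g(5) = mex{0} = 1
g(6) = mex{0} = 1
g(7) = mex{0} = 1
g(8) = mex{0} = 1
g(9) = mex{0} = 1
g(10) = mex{0,1} = 2
g(11) = mex{0,1} = 2
g(12) = mex{0,1} = 2
g(13) = mex{0,1} = 2
So g(13) = 2.

2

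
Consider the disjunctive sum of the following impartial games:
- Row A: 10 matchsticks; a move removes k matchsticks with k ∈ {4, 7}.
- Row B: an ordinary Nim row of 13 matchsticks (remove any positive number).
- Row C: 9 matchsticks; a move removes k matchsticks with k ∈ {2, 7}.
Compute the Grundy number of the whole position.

For row A, compute g(0), g(1), … with moves {4, 7}:
g(0) = mex{} = 0
g(1) = mex{} = 0
g(2) = mex{} = 0
g(3) = mex{} = 0
g(4) = mex{0} = 1
g(5) = mex{0} = 1
g(6) = mex{0} = 1
g(7) = mex{0} = 1
g(8) = mex{0,1} = 2
g(9) = mex{0,1} = 2
g(10) = mex{0,1} = 2
So g(10) = 2.
Row B is a plain Nim row of size 13, so its Grundy value is 13.
For row C, compute g(0), g(1), … with moves {2, 7}:
g(0) = mex{} = 0
g(1) = mex{} = 0
g(2) = mex{0} = 1
g(3) = mex{0} = 1
g(4) = mex{1} = 0
g(5) = mex{1} = 0
g(6) = mex{0} = 1
g(7) = mex{0} = 1
g(8) = mex{0,1} = 2
g(9) = mex{1} = 0
So g(9) = 0.
By the Sprague-Grundy theorem, the Grundy value of a sum of independent games is the XOR of the component values.
Combined value = 2 XOR 13 XOR 0 = 15.

15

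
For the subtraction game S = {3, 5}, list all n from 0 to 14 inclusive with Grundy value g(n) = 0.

0, 1, 2, 8, 9, 10

Compute g(0), g(1), … for moves {3, 5}:
k:     0  1  2  3  4  5  6  7  8  9 10 11 12 13 14
g(k):  0  0  0  1  1  1  2  2  0  0  0  1  1  1  2
The P-positions (g = 0) in 0..14 are 0, 1, 2, 8, 9, 10.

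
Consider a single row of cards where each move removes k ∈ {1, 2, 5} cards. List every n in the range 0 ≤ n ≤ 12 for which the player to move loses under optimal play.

Grundy values for subtraction set {1, 2, 5}:
k:     0  1  2  3  4  5  6  7  8  9 10 11 12
g(k):  0  1  2  0  1  2  0  1  2  0  1  2  0
The P-positions (g = 0) in 0..12 are 0, 3, 6, 9, 12.

0, 3, 6, 9, 12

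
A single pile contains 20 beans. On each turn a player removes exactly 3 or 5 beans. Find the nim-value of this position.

1

Compute g(0), g(1), … for moves {3, 5}:
k:     0  1  2  3  4  5  6  7  8  9 10 11 12 13 14 15 16 17 18 19 20
g(k):  0  0  0  1  1  1  2  2  0  0  0  1  1  1  2  2  0  0  0  1  1
So g(20) = 1.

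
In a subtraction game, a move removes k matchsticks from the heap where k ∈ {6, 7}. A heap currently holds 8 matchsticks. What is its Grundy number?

1

Grundy values for subtraction set {6, 7}:
k:     0  1  2  3  4  5  6  7  8
g(k):  0  0  0  0  0  0  1  1  1
So g(8) = 1.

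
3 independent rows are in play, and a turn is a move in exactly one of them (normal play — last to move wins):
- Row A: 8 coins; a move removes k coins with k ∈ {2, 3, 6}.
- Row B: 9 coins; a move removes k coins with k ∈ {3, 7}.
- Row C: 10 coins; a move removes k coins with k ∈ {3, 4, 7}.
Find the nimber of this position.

3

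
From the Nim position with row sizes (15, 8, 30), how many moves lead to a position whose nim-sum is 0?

Nim-sum: 15 ^ 8 ^ 30 = 25.
The overall nim-sum is X = 25. A row of size p has a winning move iff p XOR X < p (reduce it to p XOR X).
  15: 15 XOR 25 = 22 ≥ 15 — no move.
  8: 8 XOR 25 = 17 ≥ 8 — no move.
  30: 30 XOR 25 = 7 < 30 — winning move (to 7).
That gives 1 winning move.

1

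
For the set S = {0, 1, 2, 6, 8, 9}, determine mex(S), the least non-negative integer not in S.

The values 0, 1, 2 are all present; 3 is the first non-negative integer missing from the set.

3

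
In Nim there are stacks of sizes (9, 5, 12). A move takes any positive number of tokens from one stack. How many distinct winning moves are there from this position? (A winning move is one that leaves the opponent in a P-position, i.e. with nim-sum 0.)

Bitwise XOR of the heap sizes:
  1001  (9)
  0101  (5)
  1100  (12)
  ----
  0000  (0)
The nim-sum is already 0, so every move leaves a nonzero nim-sum — there are no winning moves.

0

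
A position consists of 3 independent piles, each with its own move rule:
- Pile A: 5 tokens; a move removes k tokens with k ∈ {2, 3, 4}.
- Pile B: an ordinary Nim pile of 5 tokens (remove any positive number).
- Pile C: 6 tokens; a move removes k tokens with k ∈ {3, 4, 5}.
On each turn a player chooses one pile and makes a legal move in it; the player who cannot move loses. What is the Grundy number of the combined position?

Grundy values for pile A (subtraction set {2, 3, 4}):
k:     0  1  2  3  4  5
g(k):  0  0  1  1  2  2
So g(5) = 2.
Pile B is a plain Nim pile of size 5, so its Grundy value is 5.
Grundy values for pile C (subtraction set {3, 4, 5}):
g(0) = mex{} = 0
g(1) = mex{} = 0
g(2) = mex{} = 0
g(3) = mex{0} = 1
g(4) = mex{0} = 1
g(5) = mex{0} = 1
g(6) = mex{0,1} = 2
So g(6) = 2.
The value of a disjunctive sum is the nim-sum of the parts.
Combined value = 2 ⊕ 5 ⊕ 2 = 5.

5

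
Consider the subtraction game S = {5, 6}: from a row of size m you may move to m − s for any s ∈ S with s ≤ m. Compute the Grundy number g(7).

Build the Grundy sequence with g(k) = mex{g(k−s) : s ∈ {5, 6}, s ≤ k}:
g(0) = mex{} = 0
g(1) = mex{} = 0
g(2) = mex{} = 0
g(3) = mex{} = 0
g(4) = mex{} = 0
g(5) = mex{0} = 1
g(6) = mex{0} = 1
g(7) = mex{0} = 1
So g(7) = 1.

1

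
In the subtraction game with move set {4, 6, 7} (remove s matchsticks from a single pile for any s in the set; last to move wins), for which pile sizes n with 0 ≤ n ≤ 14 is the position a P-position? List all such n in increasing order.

Build the Grundy sequence with g(k) = mex{g(k−s) : s ∈ {4, 6, 7}, s ≤ k}:
g(0) = mex{} = 0
g(1) = mex{} = 0
g(2) = mex{} = 0
g(3) = mex{} = 0
g(4) = mex{0} = 1
g(5) = mex{0} = 1
g(6) = mex{0} = 1
g(7) = mex{0} = 1
g(8) = mex{0,1} = 2
g(9) = mex{0,1} = 2
g(10) = mex{0,1} = 2
g(11) = mex{1} = 0
g(12) = mex{1,2} = 0
g(13) = mex{1,2} = 0
g(14) = mex{1,2} = 0
The P-positions (g = 0) in 0..14 are 0, 1, 2, 3, 11, 12, 13, 14.

0, 1, 2, 3, 11, 12, 13, 14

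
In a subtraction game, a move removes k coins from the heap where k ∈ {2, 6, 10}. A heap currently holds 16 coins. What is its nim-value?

Grundy values for subtraction set {2, 6, 10}:
k:     0  1  2  3  4  5  6  7  8  9 10 11 12 13 14 15 16
g(k):  0  0  1  1  0  0  1  1  0  0  1  1  0  0  1  1  0
So g(16) = 0.

0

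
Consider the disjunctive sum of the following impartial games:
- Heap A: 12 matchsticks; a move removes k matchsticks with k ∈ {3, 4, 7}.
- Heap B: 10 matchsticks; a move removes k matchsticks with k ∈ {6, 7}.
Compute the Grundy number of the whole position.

1

Build the Grundy sequence for heap A with g(k) = mex{g(k−s) : s ∈ {3, 4, 7}, s ≤ k}:
g(0) = mex{} = 0
g(1) = mex{} = 0
g(2) = mex{} = 0
g(3) = mex{0} = 1
g(4) = mex{0} = 1
g(5) = mex{0} = 1
g(6) = mex{0,1} = 2
g(7) = mex{0,1} = 2
g(8) = mex{0,1} = 2
g(9) = mex{0,1,2} = 3
g(10) = mex{1,2} = 0
g(11) = mex{1,2} = 0
g(12) = mex{1,2,3} = 0
So g(12) = 0.
Grundy values for heap B (subtraction set {6, 7}):
g(0) = mex{} = 0
g(1) = mex{} = 0
g(2) = mex{} = 0
g(3) = mex{} = 0
g(4) = mex{} = 0
g(5) = mex{} = 0
g(6) = mex{0} = 1
g(7) = mex{0} = 1
g(8) = mex{0} = 1
g(9) = mex{0} = 1
g(10) = mex{0} = 1
So g(10) = 1.
The value of a disjunctive sum is the nim-sum of the parts.
Combined value = 0 ⊕ 1 = 1.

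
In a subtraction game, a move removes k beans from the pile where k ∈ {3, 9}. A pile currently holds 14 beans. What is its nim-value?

0

Grundy values for subtraction set {3, 9}:
k:     0  1  2  3  4  5  6  7  8  9 10 11 12 13 14
g(k):  0  0  0  1  1  1  0  0  0  1  1  1  0  0  0
So g(14) = 0.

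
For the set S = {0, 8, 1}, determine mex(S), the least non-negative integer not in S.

The values 0, 1 are all present; 2 is the first non-negative integer missing from the set.

2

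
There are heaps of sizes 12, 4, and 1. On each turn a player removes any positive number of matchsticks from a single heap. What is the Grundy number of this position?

9

Write each in binary and XOR column by column:
  1100  (12)
  0100  (4)
  0001  (1)
  ----
  1001  (9)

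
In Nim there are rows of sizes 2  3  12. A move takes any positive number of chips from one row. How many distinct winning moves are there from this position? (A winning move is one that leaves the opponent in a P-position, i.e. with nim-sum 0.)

In binary:
  0010  (2)
  0011  (3)
  1100  (12)
  ----
  1101  (13)
The overall nim-sum is X = 13. A row of size p has a winning move iff p XOR X < p (reduce it to p XOR X).
  2: 2 XOR 13 = 15 ≥ 2 — no move.
  3: 3 XOR 13 = 14 ≥ 3 — no move.
  12: 12 XOR 13 = 1 < 12 — winning move (to 1).
That gives 1 winning move.

1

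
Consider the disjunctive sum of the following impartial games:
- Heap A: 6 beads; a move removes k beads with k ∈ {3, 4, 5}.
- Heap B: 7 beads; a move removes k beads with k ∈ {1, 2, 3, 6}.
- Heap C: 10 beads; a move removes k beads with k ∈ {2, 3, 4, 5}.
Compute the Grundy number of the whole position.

0

Grundy values for heap A (subtraction set {3, 4, 5}):
g(0) = mex{} = 0
g(1) = mex{} = 0
g(2) = mex{} = 0
g(3) = mex{0} = 1
g(4) = mex{0} = 1
g(5) = mex{0} = 1
g(6) = mex{0,1} = 2
So g(6) = 2.
Grundy values for heap B (subtraction set {1, 2, 3, 6}):
k:     0  1  2  3  4  5  6  7
g(k):  0  1  2  3  0  1  2  3
So g(7) = 3.
Build the Grundy sequence for heap C with g(k) = mex{g(k−s) : s ∈ {2, 3, 4, 5}, s ≤ k}:
k:     0  1  2  3  4  5  6  7  8  9 10
g(k):  0  0  1  1  2  2  3  0  0  1  1
So g(10) = 1.
By the Sprague-Grundy theorem, the Grundy value of a sum of independent games is the XOR of the component values.
Combined value = 2 ⊕ 3 ⊕ 1 = 0.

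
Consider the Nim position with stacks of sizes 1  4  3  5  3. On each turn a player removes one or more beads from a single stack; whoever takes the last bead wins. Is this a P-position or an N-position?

Compute the nim-sum pairwise:
1 ⊕ 4 = 5
5 ⊕ 3 = 6
6 ⊕ 5 = 3
3 ⊕ 3 = 0
The nim-sum is 0, so this is a P-position: the player to move is in a losing position under optimal play.

P-position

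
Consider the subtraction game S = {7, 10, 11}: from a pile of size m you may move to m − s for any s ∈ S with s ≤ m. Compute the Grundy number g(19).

0

Build the Grundy sequence with g(k) = mex{g(k−s) : s ∈ {7, 10, 11}, s ≤ k}:
k:     0  1  2  3  4  5  6  7  8  9 10 11 12 13 14 15 16 17 18 19
g(k):  0  0  0  0  0  0  0  1  1  1  1  1  1  1  2  2  2  2  0  0
So g(19) = 0.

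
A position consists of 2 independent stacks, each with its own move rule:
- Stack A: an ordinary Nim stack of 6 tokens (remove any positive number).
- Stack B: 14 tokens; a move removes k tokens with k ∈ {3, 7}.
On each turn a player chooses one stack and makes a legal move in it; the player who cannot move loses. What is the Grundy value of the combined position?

7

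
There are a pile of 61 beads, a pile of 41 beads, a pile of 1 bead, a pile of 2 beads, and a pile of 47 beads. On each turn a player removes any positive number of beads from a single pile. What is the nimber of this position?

56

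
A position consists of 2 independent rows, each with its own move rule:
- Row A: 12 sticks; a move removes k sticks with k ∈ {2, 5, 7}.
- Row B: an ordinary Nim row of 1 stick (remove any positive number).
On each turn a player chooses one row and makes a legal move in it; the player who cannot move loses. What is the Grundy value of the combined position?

0

For row A, compute g(0), g(1), … with moves {2, 5, 7}:
g(0) = mex{} = 0
g(1) = mex{} = 0
g(2) = mex{0} = 1
g(3) = mex{0} = 1
g(4) = mex{1} = 0
g(5) = mex{0,1} = 2
g(6) = mex{0} = 1
g(7) = mex{0,1,2} = 3
g(8) = mex{0,1} = 2
g(9) = mex{0,1,3} = 2
g(10) = mex{1,2} = 0
g(11) = mex{0,1,2} = 3
g(12) = mex{0,2,3} = 1
So g(12) = 1.
Row B is a plain Nim row of size 1, so its Grundy value is 1.
By the Sprague-Grundy theorem, the Grundy value of a sum of independent games is the XOR of the component values.
Combined value = 1 ⊕ 1 = 0.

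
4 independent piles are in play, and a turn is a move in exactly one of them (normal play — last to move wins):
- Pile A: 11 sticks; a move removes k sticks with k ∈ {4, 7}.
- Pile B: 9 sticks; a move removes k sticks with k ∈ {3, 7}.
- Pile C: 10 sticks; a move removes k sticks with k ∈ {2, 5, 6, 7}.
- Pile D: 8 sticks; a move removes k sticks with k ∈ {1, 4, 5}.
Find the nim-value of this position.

Build the Grundy sequence for pile A with g(k) = mex{g(k−s) : s ∈ {4, 7}, s ≤ k}:
g(0) = mex{} = 0
g(1) = mex{} = 0
g(2) = mex{} = 0
g(3) = mex{} = 0
g(4) = mex{0} = 1
g(5) = mex{0} = 1
g(6) = mex{0} = 1
g(7) = mex{0} = 1
g(8) = mex{0,1} = 2
g(9) = mex{0,1} = 2
g(10) = mex{0,1} = 2
g(11) = mex{1} = 0
So g(11) = 0.
Grundy values for pile B (subtraction set {3, 7}):
k:     0  1  2  3  4  5  6  7  8  9
g(k):  0  0  0  1  1  1  0  2  2  1
So g(9) = 1.
Build the Grundy sequence for pile C with g(k) = mex{g(k−s) : s ∈ {2, 5, 6, 7}, s ≤ k}:
g(0) = mex{} = 0
g(1) = mex{} = 0
g(2) = mex{0} = 1
g(3) = mex{0} = 1
g(4) = mex{1} = 0
g(5) = mex{0,1} = 2
g(6) = mex{0} = 1
g(7) = mex{0,1,2} = 3
g(8) = mex{0,1} = 2
g(9) = mex{0,1,3} = 2
g(10) = mex{0,1,2} = 3
So g(10) = 3.
Grundy values for pile D (subtraction set {1, 4, 5}):
k:     0  1  2  3  4  5  6  7  8
g(k):  0  1  0  1  2  3  2  3  0
So g(8) = 0.
By the Sprague-Grundy theorem, the Grundy value of a sum of independent games is the XOR of the component values.
Combined value = 0 ⊕ 1 ⊕ 3 ⊕ 0 = 2.

2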